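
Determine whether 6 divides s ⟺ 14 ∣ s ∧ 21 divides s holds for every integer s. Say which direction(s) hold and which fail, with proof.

Only the converse holds.

(⟸) Suppose 14 ∣ s and 21 ∣ s. Any common multiple of 14 and 21 is a multiple of their lcm; here lcm(14, 21) = 14·21/gcd(14, 21) = 294/7 = 42, so 42 ∣ s. Since 6 ∣ 42, it follows that 6 ∣ s.

(⟹) This fails: take s = 6. Certainly 6 ∣ 6, but 14 ∤ 6.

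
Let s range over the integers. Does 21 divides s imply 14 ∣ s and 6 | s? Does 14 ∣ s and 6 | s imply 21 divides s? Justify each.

Only the converse holds.

[⇒] This fails: take s = 21. Certainly 21 ∣ 21, but 14 ∤ 21.

[⇐] Suppose 14 ∣ s and 6 ∣ s. Any common multiple of 14 and 6 is a multiple of their lcm; here lcm(14, 6) = 14·6/gcd(14, 6) = 84/2 = 42, so 42 ∣ s. Since 21 ∣ 42, it follows that 21 ∣ s.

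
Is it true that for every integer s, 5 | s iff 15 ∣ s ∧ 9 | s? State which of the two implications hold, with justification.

Converse. Suppose 15 ∣ s and 9 ∣ s. Any common multiple of 15 and 9 is a multiple of their lcm; here lcm(15, 9) = 15·9/gcd(15, 9) = 135/3 = 45, so 45 ∣ s. Since 5 ∣ 45, it follows that 5 ∣ s.

Forward direction. This fails: take s = 5. Certainly 5 ∣ 5, but 15 ∤ 5.

Not equivalent: only (⇐) holds.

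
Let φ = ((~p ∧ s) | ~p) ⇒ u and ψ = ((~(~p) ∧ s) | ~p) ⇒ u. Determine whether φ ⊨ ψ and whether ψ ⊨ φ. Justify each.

Forward direction. This fails. Under p = T, u = F, s = T, the left side is true but the right side is false.

Converse. Assume the antecedent. If p is true, ((~p ∧ s) | ~p) ⇒ u reduces to true regardless of the other variables. If p is false, the antecedent forces (p = F, u = T, s = F) or (p = F, u = T, s = T), and ((~p ∧ s) | ~p) ⇒ u holds there. Either way ((~p ∧ s) | ~p) ⇒ u holds.

Not equivalent: only (⇐) holds.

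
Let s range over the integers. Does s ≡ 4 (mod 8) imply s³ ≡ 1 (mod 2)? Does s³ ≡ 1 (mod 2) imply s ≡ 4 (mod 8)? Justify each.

(⟹) This fails: take s = 4. Then 4 ≡ 4 (mod 8), but 4³ = 64 ≡ 0 (mod 2), not 1.

(⟸) This fails: take s = 1. Then 1³ = 1 ≡ 1 (mod 2), yet 1 ≡ 1 (mod 8), not 4.

(⇒) fails and (⇐) fails.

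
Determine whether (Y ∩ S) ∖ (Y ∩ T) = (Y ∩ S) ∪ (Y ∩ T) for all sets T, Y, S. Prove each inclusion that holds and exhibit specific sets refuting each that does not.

(⊆) Let x ∈ (Y ∩ S) ∖ (Y ∩ T). Then x ∈ Y ∩ S and x ∉ T, from which x ∈ (Y ∩ S) ∪ (Y ∩ T).

(⊇) This inclusion fails. Take T = {1}, Y = {1}, S = ∅; then 1 ∈ (Y ∩ S) ∪ (Y ∩ T) but 1 ∉ (Y ∩ S) ∖ (Y ∩ T).

(⊆) holds; (⊇) fails.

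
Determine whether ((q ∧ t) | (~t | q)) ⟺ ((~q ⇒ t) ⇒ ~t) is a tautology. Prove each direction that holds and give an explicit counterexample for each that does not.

Forward direction. This fails. Under t = T, q = T, the left side is true but the right side is false.

Converse. Assume the antecedent. If t is true, the antecedent cannot hold. If t is false, (q ∧ t) | (~t | q) reduces to true regardless of the other variables. Either way (q ∧ t) | (~t | q) holds.

(⇒) fails; (⇐) holds.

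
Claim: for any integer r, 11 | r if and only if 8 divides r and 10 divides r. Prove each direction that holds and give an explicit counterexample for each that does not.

(⇒) fails and (⇐) fails.

[⇒] This fails: take r = 11. Certainly 11 ∣ 11, but 8 ∤ 11.

[⇐] This fails: take r = 40. Both 8 ∣ 40 and 10 ∣ 40, yet 40 is not a multiple of 11 (since 40 = 3·11 + 7), so 11 ∤ 40.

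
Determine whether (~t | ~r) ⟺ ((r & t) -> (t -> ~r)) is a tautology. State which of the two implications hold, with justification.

Both implications hold.

(←) Assume the antecedent. If r is true, the antecedent forces (r = T, t = F), and ~t | ~r holds there. If r is false, ~t | ~r reduces to true regardless of the other variables. Either way ~t | ~r holds.

(→) Assume the antecedent. If r is true, the antecedent forces (r = T, t = F), and (r & t) -> (t -> ~r) holds there. If r is false, (r & t) -> (t -> ~r) reduces to true regardless of the other variables. Either way (r & t) -> (t -> ~r) holds.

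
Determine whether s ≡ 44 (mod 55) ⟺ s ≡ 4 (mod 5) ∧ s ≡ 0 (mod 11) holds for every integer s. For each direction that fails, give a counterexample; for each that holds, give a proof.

(⇒) Suppose s ≡ 44 (mod 55); write s = 55j + 44. Since 5 ∣ 55, reducing mod 5 gives s ≡ 44 ≡ 4 (mod 5); since 11 ∣ 55, reducing mod 11 gives s ≡ 44 ≡ 0 (mod 11).

(⇐) Conversely, if s ≡ 4 (mod 5) and s ≡ 0 (mod 11), then by the Chinese remainder theorem s ≡ 44 (mod 55). This is exactly s ≡ 44 (mod 55).

Both directions hold.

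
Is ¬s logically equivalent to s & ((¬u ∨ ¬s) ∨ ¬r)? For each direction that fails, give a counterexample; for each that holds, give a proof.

(⟹) This fails. Under u = F, r = F, s = F, the left side is true but the right side is false.

(⟸) This fails. Under u = F, r = F, s = T, the left side is false but the right side is true.

(⇒) fails and (⇐) fails.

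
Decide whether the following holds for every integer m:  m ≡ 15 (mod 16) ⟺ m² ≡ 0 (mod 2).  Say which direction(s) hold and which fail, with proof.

Forward direction. This fails: take m = 15. Then 15 ≡ 15 (mod 16), but 15² = 225 ≡ 1 (mod 2), not 0.

Converse. This fails: take m = 0. Then 0² = 0 ≡ 0 (mod 2), yet 0 ≡ 0 (mod 16), not 15.

Both directions fail.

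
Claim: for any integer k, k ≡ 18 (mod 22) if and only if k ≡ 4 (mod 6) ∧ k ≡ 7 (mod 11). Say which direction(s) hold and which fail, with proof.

The forward direction fails; the converse holds.

(→) This fails: k = 18 gives 18 ≡ 18 (mod 22) but 18 ≡ 0 (mod 6), so the conjunction on the right does not hold.

(←) Conversely, if k ≡ 4 (mod 6) and k ≡ 7 (mod 11), then by the Chinese remainder theorem k ≡ 40 (mod 66). Since 40 ≡ 18 (mod 22) and 22 ∣ 66, we get k ≡ 18 (mod 22).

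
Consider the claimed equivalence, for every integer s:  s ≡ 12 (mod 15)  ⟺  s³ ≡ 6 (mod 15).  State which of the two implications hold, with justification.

Forward direction. This fails: take s = 12. Then 12 ≡ 12 (mod 15), but 12³ = 1728 ≡ 3 (mod 15), not 6.

Converse. This fails: take s = 6. Then 6³ = 216 ≡ 6 (mod 15), yet 6 ≡ 6 (mod 15), not 12.

Neither implication holds.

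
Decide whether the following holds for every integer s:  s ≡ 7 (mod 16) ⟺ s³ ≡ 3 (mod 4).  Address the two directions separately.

Only the forward direction holds.

Forward direction. Suppose s ≡ 7 (mod 16). Then s³ ≡ 7³ = 343 (mod 16), and since 4 ∣ 16, also s³ ≡ 3 (mod 4).

Converse. This fails: take s = 3. Then 3³ = 27 ≡ 3 (mod 4), yet 3 ≡ 3 (mod 16), not 7.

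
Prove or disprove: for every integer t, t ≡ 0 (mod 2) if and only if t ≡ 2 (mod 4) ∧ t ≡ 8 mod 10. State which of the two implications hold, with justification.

(⇒) fails; (⇐) holds.

Forward direction. This fails: t = 0 gives 0 ≡ 0 (mod 2) but 0 ≡ 0 (mod 4), so the conjunction on the right does not hold.

Converse. If t ≡ 2 (mod 4) and t ≡ 8 (mod 10), then by the Chinese remainder theorem t ≡ 18 (mod 20). Since 18 ≡ 0 (mod 2) and 2 ∣ 20, we get t ≡ 0 (mod 2).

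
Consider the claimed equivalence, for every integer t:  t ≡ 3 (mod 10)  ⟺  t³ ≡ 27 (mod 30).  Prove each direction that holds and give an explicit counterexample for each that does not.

(⇒) fails; (⇐) holds.

(⇐) The residues r modulo 30 with r³ ≡ 27 (mod 30) are exactly {3}, and each is ≡ 3 (mod 10).

(⇒) This fails: take t = 13. Then 13 ≡ 3 (mod 10), but 13³ = 2197 ≡ 7 (mod 30), not 27.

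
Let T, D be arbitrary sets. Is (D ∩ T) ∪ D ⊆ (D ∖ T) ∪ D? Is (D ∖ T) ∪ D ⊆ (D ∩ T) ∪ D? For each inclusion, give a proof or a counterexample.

Forward inclusion. Let x ∈ (D ∩ T) ∪ D. Then either x ∈ D and x ∉ T; or x ∈ T ∩ D. In each case x ∈ (D ∖ T) ∪ D, so (D ∩ T) ∪ D ⊆ (D ∖ T) ∪ D.

Reverse inclusion. Let x ∈ (D ∖ T) ∪ D. Then either x ∈ D and x ∉ T; or x ∈ T ∩ D. In each case x ∈ (D ∩ T) ∪ D, so (D ∖ T) ∪ D ⊆ (D ∩ T) ∪ D.

Both inclusions hold.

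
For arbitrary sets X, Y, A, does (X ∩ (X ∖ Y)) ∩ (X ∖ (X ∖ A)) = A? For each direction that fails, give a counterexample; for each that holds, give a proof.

(⊆) holds; (⊇) fails.

Forward inclusion. Let x ∈ (X ∩ (X ∖ Y)) ∩ (X ∖ (X ∖ A)). Then x ∈ X ∩ A and x ∉ Y, from which x ∈ A.

Reverse inclusion. This inclusion fails. Take X = ∅, Y = ∅, A = {1}; then 1 ∈ A but 1 ∉ (X ∩ (X ∖ Y)) ∩ (X ∖ (X ∖ A)).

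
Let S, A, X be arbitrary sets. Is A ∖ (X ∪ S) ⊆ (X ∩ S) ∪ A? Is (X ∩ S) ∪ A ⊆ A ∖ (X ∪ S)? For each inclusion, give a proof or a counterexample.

(⟹) Let x ∈ A ∖ (X ∪ S). Then x ∈ A and x ∉ S, X, from which x ∈ (X ∩ S) ∪ A.

(⟸) This inclusion fails. Take S = {1}, A = {1}, X = ∅; then 1 ∈ (X ∩ S) ∪ A but 1 ∉ A ∖ (X ∪ S).

The sets are not equal: only the forward inclusion holds.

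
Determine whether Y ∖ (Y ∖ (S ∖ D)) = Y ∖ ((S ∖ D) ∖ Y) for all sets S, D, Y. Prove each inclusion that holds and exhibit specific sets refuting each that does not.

(⟹) Let x ∈ Y ∖ (Y ∖ (S ∖ D)). Then x ∈ S ∩ Y and x ∉ D, from which x ∈ Y ∖ ((S ∖ D) ∖ Y).

(⟸) This inclusion fails. Take S = ∅, D = ∅, Y = {1}; then 1 ∈ Y ∖ ((S ∖ D) ∖ Y) but 1 ∉ Y ∖ (Y ∖ (S ∖ D)).

(⊆) holds; (⊇) fails.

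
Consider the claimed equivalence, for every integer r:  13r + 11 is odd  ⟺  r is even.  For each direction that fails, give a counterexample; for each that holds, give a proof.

(→) Suppose 13r + 11 is odd. Since 13 is odd, 13r and r have the same parity, so 13r + 11 ≡ r + 11 (mod 2). As 11 is odd, 13r + 11 is odd exactly when r is even. Thus r is even.

(←) Conversely, suppose r is even; write r = 2j. Then 13r + 11 = 13·(2j) + 11 = 2·13j + 11, which is odd.

Both directions hold.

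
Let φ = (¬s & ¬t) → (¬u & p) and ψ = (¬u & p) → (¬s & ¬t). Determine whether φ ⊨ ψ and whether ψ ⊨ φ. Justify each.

[⇒] This fails. Under u = F, p = T, s = T, t = F, the left side is true but the right side is false.

[⇐] This fails. Under u = F, p = F, s = F, t = F, the left side is false but the right side is true.

Both directions fail.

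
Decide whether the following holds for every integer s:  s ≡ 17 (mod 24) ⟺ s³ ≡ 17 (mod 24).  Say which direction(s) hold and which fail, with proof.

Both implications hold.

(⟸) Suppose s³ ≡ 17 (mod 24). The only residue r in {0, …, 23} with r³ ≡ 17 (mod 24) is r = 17, so s ≡ 17 (mod 24).

(⟹) Suppose s ≡ 17 (mod 24). Write s = 24j + 17. Then (24j + 17)³ = 13824j³ + 29376j² + 20808j + 4913 = 24(576j³ + 1224j² + 867j + 204) + 17, so s³ ≡ 17 (mod 24).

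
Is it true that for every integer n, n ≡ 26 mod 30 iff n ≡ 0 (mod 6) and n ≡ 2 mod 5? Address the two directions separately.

(⟹) This fails: n = 26 gives 26 ≡ 26 (mod 30) but 26 ≡ 2 (mod 6), so the conjunction on the right does not hold.

(⟸) This fails: n = 12 satisfies both congruences on the right (12 ≡ 0 mod 6 and 12 ≡ 2 mod 5) yet 12 ≡ 12 (mod 30), not 26.

Neither implication holds.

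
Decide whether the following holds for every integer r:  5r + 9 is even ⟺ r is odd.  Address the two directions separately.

(⟸) Suppose r is odd; write r = 2j + 1. Then 5r + 9 = 5·(2j + 1) + 9 = 2·5j + 14, which is even.

(⟹) Suppose 5r + 9 is even. Since 5 is odd, 5r and r have the same parity, so 5r + 9 ≡ r + 9 (mod 2). As 9 is odd, 5r + 9 is even exactly when r is odd. Thus r is odd.

Equivalent; both directions hold.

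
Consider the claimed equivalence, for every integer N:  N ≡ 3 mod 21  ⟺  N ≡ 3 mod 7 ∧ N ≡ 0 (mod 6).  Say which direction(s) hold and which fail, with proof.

(⟹) This fails: N = 3 gives 3 ≡ 3 (mod 21) but 3 ≡ 3 (mod 6), so the conjunction on the right does not hold.

(⟸) Conversely, if N ≡ 3 (mod 7) and N ≡ 0 (mod 6), then by the Chinese remainder theorem N ≡ 24 (mod 42). Since 24 ≡ 3 (mod 21) and 21 ∣ 42, we get N ≡ 3 (mod 21).

(⇒) fails; (⇐) holds.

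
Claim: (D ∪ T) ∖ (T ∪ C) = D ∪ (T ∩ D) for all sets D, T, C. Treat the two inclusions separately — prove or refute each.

(⊆) holds; (⊇) fails.

(⟹) Let x ∈ (D ∪ T) ∖ (T ∪ C). Then x ∈ D and x ∉ T, C, from which x ∈ D ∪ (T ∩ D).

(⟸) This inclusion fails. Take D = {1}, T = {1}, C = ∅; then 1 ∈ D ∪ (T ∩ D) but 1 ∉ (D ∪ T) ∖ (T ∪ C).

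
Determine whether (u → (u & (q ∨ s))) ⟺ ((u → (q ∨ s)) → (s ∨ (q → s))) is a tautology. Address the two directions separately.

(⟹) This fails. Under q = T, u = F, s = F, the left side is true but the right side is false.

(⟸) This fails. Under q = F, u = T, s = F, the left side is false but the right side is true.

Both directions fail.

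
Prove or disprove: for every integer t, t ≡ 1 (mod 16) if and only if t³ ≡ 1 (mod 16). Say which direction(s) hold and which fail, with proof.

(→) Suppose t ≡ 1 (mod 16). Write t = 16j + 1. Then (16j + 1)³ = 4096j³ + 768j² + 48j + 1 = 16(256j³ + 48j² + 3j) + 1, so t³ ≡ 1 (mod 16).

(←) Conversely, suppose t³ ≡ 1 (mod 16). The only residue r in {0, …, 15} with r³ ≡ 1 (mod 16) is r = 1, so t ≡ 1 (mod 16).

Both implications hold.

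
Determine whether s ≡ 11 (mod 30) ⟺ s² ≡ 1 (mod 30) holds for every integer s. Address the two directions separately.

(→) Suppose s ≡ 11 (mod 30). Write s = 30j + 11. Then (30j + 11)² = 900j² + 660j + 121 = 30(30j² + 22j + 4) + 1, so s² ≡ 1 (mod 30).

(←) This fails: take s = 1. Then 1² = 1 ≡ 1 (mod 30), yet 1 ≡ 1 (mod 30), not 11.

Only the forward direction holds.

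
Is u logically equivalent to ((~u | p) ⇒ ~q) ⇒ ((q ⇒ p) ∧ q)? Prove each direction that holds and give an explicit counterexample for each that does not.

(→) This fails. Under q = F, p = F, u = T, the left side is true but the right side is false.

(←) This fails. Under q = T, p = F, u = F, the left side is false but the right side is true.

Neither direction holds.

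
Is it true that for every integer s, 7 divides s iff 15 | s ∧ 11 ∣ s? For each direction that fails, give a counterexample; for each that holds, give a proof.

[⇒] This fails: take s = 7. Certainly 7 ∣ 7, but 15 ∤ 7.

[⇐] This fails: take s = 165. Both 15 ∣ 165 and 11 ∣ 165, yet 165 is not a multiple of 7 (since 165 = 23·7 + 4), so 7 ∤ 165.

Neither direction holds.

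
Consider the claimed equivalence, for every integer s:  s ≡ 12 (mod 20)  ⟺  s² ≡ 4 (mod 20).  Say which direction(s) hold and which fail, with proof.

(⇒) holds; (⇐) fails.

Forward direction. Suppose s ≡ 12 (mod 20). Write s = 20j + 12. Then (20j + 12)² = 400j² + 480j + 144 = 20(20j² + 24j + 7) + 4, so s² ≡ 4 (mod 20).

Converse. This fails: take s = 2. Then 2² = 4 ≡ 4 (mod 20), yet 2 ≡ 2 (mod 20), not 12.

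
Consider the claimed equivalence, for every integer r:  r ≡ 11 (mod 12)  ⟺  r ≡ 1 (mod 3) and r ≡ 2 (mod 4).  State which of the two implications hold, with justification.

Neither direction holds.

[⇒] This fails: r = 11 gives 11 ≡ 11 (mod 12) but 11 ≡ 2 (mod 3), so the conjunction on the right does not hold.

[⇐] This fails: r = 10 satisfies both congruences on the right (10 ≡ 1 mod 3 and 10 ≡ 2 mod 4) yet 10 ≡ 10 (mod 12), not 11.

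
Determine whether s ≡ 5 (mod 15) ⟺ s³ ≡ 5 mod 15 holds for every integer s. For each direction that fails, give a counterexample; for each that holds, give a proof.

Forward direction. Suppose s ≡ 5 (mod 15). Write s = 15j + 5. Then (15j + 5)³ = 3375j³ + 3375j² + 1125j + 125 = 15(225j³ + 225j² + 75j + 8) + 5, so s³ ≡ 5 (mod 15).

Converse. Suppose s³ ≡ 5 (mod 15). The only residue r in {0, …, 14} with r³ ≡ 5 (mod 15) is r = 5, so s ≡ 5 (mod 15).

The biconditional holds.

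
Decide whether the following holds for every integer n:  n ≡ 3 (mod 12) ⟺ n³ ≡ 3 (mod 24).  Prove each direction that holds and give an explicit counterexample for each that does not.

(⟹) This fails: take n = 15. Then 15 ≡ 3 (mod 12), but 15³ = 3375 ≡ 15 (mod 24), not 3.

(⟸) Conversely, the residues r modulo 24 with r³ ≡ 3 (mod 24) are exactly {3}, and each is ≡ 3 (mod 12).

(⇒) fails; (⇐) holds.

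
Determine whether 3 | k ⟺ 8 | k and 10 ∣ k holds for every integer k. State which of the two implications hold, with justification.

Neither implication holds.

(⟹) This fails: take k = 3. Certainly 3 ∣ 3, but 8 ∤ 3.

(⟸) This fails: take k = 40. Both 8 ∣ 40 and 10 ∣ 40, yet 40 is not a multiple of 3 (since 40 = 13·3 + 1), so 3 ∤ 40.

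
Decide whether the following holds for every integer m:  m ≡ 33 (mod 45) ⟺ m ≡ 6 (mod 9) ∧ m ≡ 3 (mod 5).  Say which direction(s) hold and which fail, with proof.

The biconditional holds.

[⇐] If m ≡ 6 (mod 9) and m ≡ 3 (mod 5), then by the Chinese remainder theorem m ≡ 33 (mod 45). This is exactly m ≡ 33 (mod 45).

[⇒] Suppose m ≡ 33 (mod 45); write m = 45j + 33. Since 9 ∣ 45, reducing mod 9 gives m ≡ 33 ≡ 6 (mod 9); since 5 ∣ 45, reducing mod 5 gives m ≡ 33 ≡ 3 (mod 5).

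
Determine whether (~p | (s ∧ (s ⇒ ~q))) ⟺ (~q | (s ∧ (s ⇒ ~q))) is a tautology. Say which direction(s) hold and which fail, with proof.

Neither implication holds.

(⟹) This fails. Under p = F, q = T, s = F, the left side is true but the right side is false.

(⟸) This fails. Under p = T, q = F, s = F, the left side is false but the right side is true.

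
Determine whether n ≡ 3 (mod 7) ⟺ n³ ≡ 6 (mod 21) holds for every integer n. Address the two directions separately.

Neither direction holds.

(⇒) This fails: take n = 10. Then 10 ≡ 3 (mod 7), but 10³ = 1000 ≡ 13 (mod 21), not 6.

(⇐) This fails: take n = 6. Then 6³ = 216 ≡ 6 (mod 21), yet 6 ≡ 6 (mod 7), not 3.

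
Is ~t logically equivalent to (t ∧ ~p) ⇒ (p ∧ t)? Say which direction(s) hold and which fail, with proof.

(→) Assume the antecedent. If p is true, (t ∧ ~p) ⇒ (p ∧ t) reduces to true regardless of the other variables. If p is false, the antecedent forces (p = F, t = F), and (t ∧ ~p) ⇒ (p ∧ t) holds there. Either way (t ∧ ~p) ⇒ (p ∧ t) holds.

(←) This fails. Under p = T, t = T, the left side is false but the right side is true.

(⇒) holds; (⇐) fails.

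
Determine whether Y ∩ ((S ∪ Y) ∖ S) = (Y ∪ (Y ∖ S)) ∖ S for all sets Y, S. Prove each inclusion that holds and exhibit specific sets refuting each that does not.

The two sets are equal.

Forward inclusion. Let x ∈ Y ∩ ((S ∪ Y) ∖ S). Then x ∈ Y and x ∉ S, from which x ∈ (Y ∪ (Y ∖ S)) ∖ S.

Reverse inclusion. Let x ∈ (Y ∪ (Y ∖ S)) ∖ S. Then x ∈ Y and x ∉ S, from which x ∈ Y ∩ ((S ∪ Y) ∖ S).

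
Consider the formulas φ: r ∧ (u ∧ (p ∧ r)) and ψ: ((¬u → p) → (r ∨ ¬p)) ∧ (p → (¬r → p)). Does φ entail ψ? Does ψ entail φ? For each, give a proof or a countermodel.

The forward direction holds; the converse fails.

[⇒] Assume the antecedent. If u is true, the antecedent forces (u = T, r = T, p = T), and the consequent holds there. If u is false, the antecedent cannot hold. Either way the consequent holds.

[⇐] This fails. Under u = F, r = F, p = F, the left side is false but the right side is true.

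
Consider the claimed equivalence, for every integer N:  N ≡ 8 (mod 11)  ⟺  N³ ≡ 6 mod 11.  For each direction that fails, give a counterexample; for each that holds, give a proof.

The biconditional holds.

(→) Suppose N ≡ 8 (mod 11). Write N = 11j + 8. Then (11j + 8)³ = 1331j³ + 2904j² + 2112j + 512 = 11(121j³ + 264j² + 192j + 46) + 6, so N³ ≡ 6 (mod 11).

(←) For the converse, argue contrapositively. If N ≢ 8 (mod 11), then N is congruent to one of 0, 1, 2, 3, 4, 5, 6, 7, 9, 10 modulo 11, and these give N³ ≡ 0, 1, 8, 5, 9, 4, 7, 2, 3, 10 respectively — never 6.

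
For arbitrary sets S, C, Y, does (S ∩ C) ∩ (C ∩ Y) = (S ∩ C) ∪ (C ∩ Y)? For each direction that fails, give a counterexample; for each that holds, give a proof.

(⊇) This inclusion fails. Take S = {1}, C = {1}, Y = ∅; then 1 ∈ (S ∩ C) ∪ (C ∩ Y) but 1 ∉ (S ∩ C) ∩ (C ∩ Y).

(⊆) Let x ∈ (S ∩ C) ∩ (C ∩ Y). Then x ∈ S ∩ C ∩ Y, from which x ∈ (S ∩ C) ∪ (C ∩ Y).

(⊆) holds; (⊇) fails.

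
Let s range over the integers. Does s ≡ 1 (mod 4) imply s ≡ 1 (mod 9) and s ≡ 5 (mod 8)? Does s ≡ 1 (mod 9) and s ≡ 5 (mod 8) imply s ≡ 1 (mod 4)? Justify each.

Not equivalent: only (⇐) holds.

(⇐) If s ≡ 1 (mod 9) and s ≡ 5 (mod 8), then by the Chinese remainder theorem s ≡ 37 (mod 72). Since 37 ≡ 1 (mod 4) and 4 ∣ 72, we get s ≡ 1 (mod 4).

(⇒) This fails: s = 1 gives 1 ≡ 1 (mod 4) but 1 ≡ 1 (mod 8), so the conjunction on the right does not hold.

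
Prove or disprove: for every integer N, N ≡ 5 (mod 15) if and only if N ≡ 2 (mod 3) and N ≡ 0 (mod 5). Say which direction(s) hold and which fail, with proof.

(→) Suppose N ≡ 5 (mod 15); write N = 15j + 5. Since 3 ∣ 15, reducing mod 3 gives N ≡ 5 ≡ 2 (mod 3); since 5 ∣ 15, reducing mod 5 gives N ≡ 5 ≡ 0 (mod 5).

(←) Conversely, if N ≡ 2 (mod 3) and N ≡ 0 (mod 5), then by the Chinese remainder theorem N ≡ 5 (mod 15). This is exactly N ≡ 5 (mod 15).

Both directions hold; the statement is true.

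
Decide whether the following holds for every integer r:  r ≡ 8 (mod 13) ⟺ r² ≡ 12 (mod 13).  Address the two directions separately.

The forward direction holds; the converse fails.

Forward direction. Suppose r ≡ 8 (mod 13). Write r = 13j + 8. Then (13j + 8)² = 169j² + 208j + 64 = 13(13j² + 16j + 4) + 12, so r² ≡ 12 (mod 13).

Converse. This fails: take r = 5. Then 5² = 25 ≡ 12 (mod 13), yet 5 ≡ 5 (mod 13), not 8.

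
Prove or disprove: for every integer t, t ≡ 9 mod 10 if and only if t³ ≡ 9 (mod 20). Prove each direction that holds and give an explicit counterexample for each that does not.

(→) This fails: take t = 19. Then 19 ≡ 9 (mod 10), but 19³ = 6859 ≡ 19 (mod 20), not 9.

(←) Conversely, the residues r modulo 20 with r³ ≡ 9 (mod 20) are exactly {9}, and each is ≡ 9 (mod 10).

(⇒) fails; (⇐) holds.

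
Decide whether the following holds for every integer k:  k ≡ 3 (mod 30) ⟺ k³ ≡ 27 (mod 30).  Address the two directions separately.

[⇒] Suppose k ≡ 3 (mod 30). Write k = 30j + 3. Then (30j + 3)³ = 27000j³ + 8100j² + 810j + 27 = 30(900j³ + 270j² + 27j) + 27, so k³ ≡ 27 (mod 30).

[⇐] Conversely, suppose k³ ≡ 27 (mod 30). The only residue r in {0, …, 29} with r³ ≡ 27 (mod 30) is r = 3, so k ≡ 3 (mod 30).

Both directions hold.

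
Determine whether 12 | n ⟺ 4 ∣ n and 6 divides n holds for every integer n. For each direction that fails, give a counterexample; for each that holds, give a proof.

The biconditional holds.

Forward direction. If 12 ∣ n, write n = 12q. Since 12 = 3·4, n = 4·(3q), so 4 ∣ n; and since 12 = 2·6, n = 6·(2q), so 6 ∣ n.

Converse. Suppose 4 ∣ n and 6 ∣ n. Any common multiple of 4 and 6 is a multiple of their lcm; here lcm(4, 6) = 4·6/gcd(4, 6) = 24/2 = 12, so 12 ∣ n.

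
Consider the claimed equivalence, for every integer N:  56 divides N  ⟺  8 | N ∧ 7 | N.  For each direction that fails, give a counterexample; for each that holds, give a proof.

The biconditional holds.

(⇒) If 56 ∣ N, write N = 56q. Since 56 = 7·8, N = 8·(7q), so 8 ∣ N; and since 56 = 8·7, N = 7·(8q), so 7 ∣ N.

(⇐) Suppose 8 ∣ N and 7 ∣ N. Any common multiple of 8 and 7 is a multiple of their lcm; here gcd(8, 7) = 1, so lcm(8, 7) = 8·7 = 56, so 56 ∣ N.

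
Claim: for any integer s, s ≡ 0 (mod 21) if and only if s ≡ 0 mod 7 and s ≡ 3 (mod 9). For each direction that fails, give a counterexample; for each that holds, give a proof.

(⇒) This fails: s = 0 gives 0 ≡ 0 (mod 21) but 0 ≡ 0 (mod 9), so the conjunction on the right does not hold.

(⇐) Conversely, if s ≡ 0 (mod 7) and s ≡ 3 (mod 9), then by the Chinese remainder theorem s ≡ 21 (mod 63). Since 21 ≡ 0 (mod 21) and 21 ∣ 63, we get s ≡ 0 (mod 21).

Not equivalent: only (⇐) holds.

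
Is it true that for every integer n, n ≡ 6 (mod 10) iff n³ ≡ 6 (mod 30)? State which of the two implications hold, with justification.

(⇒) This fails: take n = 16. Then 16 ≡ 6 (mod 10), but 16³ = 4096 ≡ 16 (mod 30), not 6.

(⇐) Conversely, the residues r modulo 30 with r³ ≡ 6 (mod 30) are exactly {6}, and each is ≡ 6 (mod 10).

Only the converse holds.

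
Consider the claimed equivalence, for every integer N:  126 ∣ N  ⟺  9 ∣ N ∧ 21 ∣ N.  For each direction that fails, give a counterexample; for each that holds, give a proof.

The forward direction holds; the converse fails.

(⇒) If 126 ∣ N, write N = 126q. Since 126 = 14·9, N = 9·(14q), so 9 ∣ N; and since 126 = 6·21, N = 21·(6q), so 21 ∣ N.

(⇐) This fails: take N = 63. Both 9 ∣ 63 and 21 ∣ 63, yet 63 is not a multiple of 126 (since 63 = 0·126 + 63), so 126 ∤ 63.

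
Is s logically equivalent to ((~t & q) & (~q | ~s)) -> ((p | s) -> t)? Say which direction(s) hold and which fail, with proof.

Only the forward implication holds.

[⇒] Assume the antecedent. If s is true, the consequent reduces to true regardless of the other variables. If s is false, the antecedent cannot hold. Either way the consequent holds.

[⇐] This fails. Under s = F, p = F, q = F, t = F, the left side is false but the right side is true.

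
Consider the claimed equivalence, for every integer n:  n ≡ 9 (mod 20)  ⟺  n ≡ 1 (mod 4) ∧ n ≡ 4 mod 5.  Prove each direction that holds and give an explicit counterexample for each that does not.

(⟹) Suppose n ≡ 9 (mod 20); write n = 20j + 9. Since 4 ∣ 20, reducing mod 4 gives n ≡ 9 ≡ 1 (mod 4); since 5 ∣ 20, reducing mod 5 gives n ≡ 9 ≡ 4 (mod 5).

(⟸) Conversely, if n ≡ 1 (mod 4) and n ≡ 4 (mod 5), then by the Chinese remainder theorem n ≡ 9 (mod 20). This is exactly n ≡ 9 (mod 20).

Both implications hold.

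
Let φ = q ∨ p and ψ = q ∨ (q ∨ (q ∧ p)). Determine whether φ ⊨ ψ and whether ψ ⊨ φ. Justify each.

Forward direction. This fails. Under q = F, p = T, the left side is true but the right side is false.

Converse. Assume the antecedent. If q is true, q ∨ p reduces to true regardless of the other variables. If q is false, the antecedent cannot hold. Either way q ∨ p holds.

Only the reverse direction holds.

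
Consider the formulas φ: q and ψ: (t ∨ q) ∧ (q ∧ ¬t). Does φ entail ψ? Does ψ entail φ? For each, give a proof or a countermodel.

[⇒] This fails. Under q = T, t = T, the left side is true but the right side is false.

[⇐] Assume the antecedent. If q is true, q reduces to true regardless of the other variables. If q is false, the antecedent cannot hold. Either way q holds.

Only the converse holds.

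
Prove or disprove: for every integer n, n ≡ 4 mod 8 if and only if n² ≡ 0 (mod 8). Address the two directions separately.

[⇒] Suppose n ≡ 4 mod 8. Write n = 8j + 4. Then (8j + 4)² = 64j² + 64j + 16 = 8(8j² + 8j + 2) + 0, so n² ≡ 0 (mod 8).

[⇐] This fails: take n = 0. Then 0² = 0 ≡ 0 (mod 8), yet 0 ≡ 0 (mod 8), not 4.

Not equivalent: only (⇒) holds.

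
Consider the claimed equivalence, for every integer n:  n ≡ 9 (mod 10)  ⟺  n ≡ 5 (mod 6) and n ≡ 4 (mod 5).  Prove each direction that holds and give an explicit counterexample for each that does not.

Only the reverse direction holds.

(→) This fails: n = 9 gives 9 ≡ 9 (mod 10) but 9 ≡ 3 (mod 6), so the conjunction on the right does not hold.

(←) Conversely, if n ≡ 5 (mod 6) and n ≡ 4 (mod 5), then by the Chinese remainder theorem n ≡ 29 (mod 30). Since 29 ≡ 9 (mod 10) and 10 ∣ 30, we get n ≡ 9 (mod 10).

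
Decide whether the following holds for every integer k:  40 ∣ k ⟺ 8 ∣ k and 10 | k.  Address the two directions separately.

Both directions hold; the statement is true.

(⇒) If 40 ∣ k, write k = 40q. Since 40 = 5·8, k = 8·(5q), so 8 ∣ k; and since 40 = 4·10, k = 10·(4q), so 10 ∣ k.

(⇐) Suppose 8 ∣ k and 10 ∣ k. Any common multiple of 8 and 10 is a multiple of their lcm; here lcm(8, 10) = 8·10/gcd(8, 10) = 80/2 = 40, so 40 ∣ k.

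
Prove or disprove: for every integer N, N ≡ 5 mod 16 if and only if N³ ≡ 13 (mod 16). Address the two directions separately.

(⇐) Suppose N³ ≡ 13 (mod 16). The only residue r in {0, …, 15} with r³ ≡ 13 (mod 16) is r = 5, so N ≡ 5 (mod 16).

(⇒) Suppose N ≡ 5 mod 16. Write N = 16j + 5. Then (16j + 5)³ = 4096j³ + 3840j² + 1200j + 125 = 16(256j³ + 240j² + 75j + 7) + 13, so N³ ≡ 13 (mod 16).

Both directions hold; the statement is true.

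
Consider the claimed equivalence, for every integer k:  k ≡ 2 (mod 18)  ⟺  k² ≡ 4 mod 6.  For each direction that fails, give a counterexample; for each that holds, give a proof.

The forward direction holds; the converse fails.

(⇒) Suppose k ≡ 2 (mod 18). Then k² ≡ 2² = 4 (mod 18), and since 6 ∣ 18, also k² ≡ 4 (mod 6).

(⇐) This fails: take k = 4. Then 4² = 16 ≡ 4 (mod 6), yet 4 ≡ 4 (mod 18), not 2.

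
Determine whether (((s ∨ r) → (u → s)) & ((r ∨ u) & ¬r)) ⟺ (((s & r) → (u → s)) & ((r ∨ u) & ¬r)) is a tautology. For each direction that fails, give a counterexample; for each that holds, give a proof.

Both directions hold.

(⇐) Assume the antecedent. If r is true, the antecedent cannot hold. If r is false, the antecedent forces (r = F, s = F, u = T) or (r = F, s = T, u = T), and the consequent holds there. Either way the consequent holds.

(⇒) Assume the antecedent. If r is true, the antecedent cannot hold. If r is false, the antecedent forces (r = F, s = F, u = T) or (r = F, s = T, u = T), and the consequent holds there. Either way the consequent holds.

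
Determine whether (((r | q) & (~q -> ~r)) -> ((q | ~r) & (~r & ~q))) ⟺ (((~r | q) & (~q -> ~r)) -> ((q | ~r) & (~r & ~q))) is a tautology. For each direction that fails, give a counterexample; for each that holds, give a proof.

Both directions hold.

[⇒] Assume the antecedent. If q is true, the antecedent cannot hold. If q is false, the consequent reduces to true regardless of the other variables. Either way the consequent holds.

[⇐] Assume the antecedent. If q is true, the antecedent cannot hold. If q is false, the consequent reduces to true regardless of the other variables. Either way the consequent holds.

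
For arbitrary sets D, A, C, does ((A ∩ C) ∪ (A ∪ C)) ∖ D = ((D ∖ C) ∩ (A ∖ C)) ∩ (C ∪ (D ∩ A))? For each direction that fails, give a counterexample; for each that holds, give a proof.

(⊆) fails and (⊇) fails.

(⟹) This inclusion fails. Take D = ∅, A = {1}, C = ∅; then 1 ∈ ((A ∩ C) ∪ (A ∪ C)) ∖ D but 1 ∉ ((D ∖ C) ∩ (A ∖ C)) ∩ (C ∪ (D ∩ A)).

(⟸) This inclusion fails. Take D = {1}, A = {1}, C = ∅; then 1 ∈ ((D ∖ C) ∩ (A ∖ C)) ∩ (C ∪ (D ∩ A)) but 1 ∉ ((A ∩ C) ∪ (A ∪ C)) ∖ D.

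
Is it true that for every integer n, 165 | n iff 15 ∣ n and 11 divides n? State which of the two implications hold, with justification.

[⇒] If 165 ∣ n, write n = 165q. Since 165 = 11·15, n = 15·(11q), so 15 ∣ n; and since 165 = 15·11, n = 11·(15q), so 11 ∣ n.

[⇐] Suppose 15 ∣ n and 11 ∣ n. Any common multiple of 15 and 11 is a multiple of their lcm; here gcd(15, 11) = 1, so lcm(15, 11) = 15·11 = 165, so 165 ∣ n.

The biconditional holds.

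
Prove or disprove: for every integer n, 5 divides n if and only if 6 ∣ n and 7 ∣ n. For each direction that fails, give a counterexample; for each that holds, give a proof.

Neither implication holds.

[⇒] This fails: take n = 5. Certainly 5 ∣ 5, but 6 ∤ 5.

[⇐] This fails: take n = 42. Both 6 ∣ 42 and 7 ∣ 42, yet 42 is not a multiple of 5 (since 42 = 8·5 + 2), so 5 ∤ 42.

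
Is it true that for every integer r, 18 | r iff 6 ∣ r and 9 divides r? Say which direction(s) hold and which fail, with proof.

(→) If 18 ∣ r, write r = 18q. Since 18 = 3·6, r = 6·(3q), so 6 ∣ r; and since 18 = 2·9, r = 9·(2q), so 9 ∣ r.

(←) Suppose 6 ∣ r and 9 ∣ r. Any common multiple of 6 and 9 is a multiple of their lcm; here lcm(6, 9) = 6·9/gcd(6, 9) = 54/3 = 18, so 18 ∣ r.

Equivalent; both directions hold.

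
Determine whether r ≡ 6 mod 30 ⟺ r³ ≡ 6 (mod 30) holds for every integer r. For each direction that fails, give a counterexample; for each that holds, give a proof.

Forward direction. Suppose r ≡ 6 mod 30. Write r = 30j + 6. Then (30j + 6)³ = 27000j³ + 16200j² + 3240j + 216 = 30(900j³ + 540j² + 108j + 7) + 6, so r³ ≡ 6 (mod 30).

Converse. Suppose r³ ≡ 6 (mod 30). The only residue r in {0, …, 29} with r³ ≡ 6 (mod 30) is r = 6, so r ≡ 6 (mod 30).

Both implications hold.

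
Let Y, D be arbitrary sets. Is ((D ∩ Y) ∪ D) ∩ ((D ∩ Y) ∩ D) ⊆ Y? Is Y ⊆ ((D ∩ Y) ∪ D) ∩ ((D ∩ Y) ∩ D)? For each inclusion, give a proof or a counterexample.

(⊇) This inclusion fails. Take Y = {1}, D = ∅; then 1 ∈ Y but 1 ∉ ((D ∩ Y) ∪ D) ∩ ((D ∩ Y) ∩ D).

(⊆) Let x ∈ ((D ∩ Y) ∪ D) ∩ ((D ∩ Y) ∩ D). Then x ∈ Y ∩ D, from which x ∈ Y.

Only the forward inclusion holds.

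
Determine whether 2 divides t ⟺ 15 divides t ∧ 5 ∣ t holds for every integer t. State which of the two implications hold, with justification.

(⇒) This fails: take t = 2. Certainly 2 ∣ 2, but 15 ∤ 2.

(⇐) This fails: take t = 15. Both 15 ∣ 15 and 5 ∣ 15, yet 15 is not a multiple of 2 (since 15 = 7·2 + 1), so 2 ∤ 15.

Neither implication holds.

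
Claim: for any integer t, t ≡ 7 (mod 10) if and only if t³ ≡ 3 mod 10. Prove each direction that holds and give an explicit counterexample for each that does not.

The biconditional holds.

Forward direction. Suppose t ≡ 7 (mod 10). Write t = 10j + 7. Then (10j + 7)³ = 1000j³ + 2100j² + 1470j + 343 = 10(100j³ + 210j² + 147j + 34) + 3, so t³ ≡ 3 (mod 10).

Converse. Suppose t³ ≡ 3 (mod 10). The only residue r in {0, …, 9} with r³ ≡ 3 (mod 10) is r = 7, so t ≡ 7 (mod 10).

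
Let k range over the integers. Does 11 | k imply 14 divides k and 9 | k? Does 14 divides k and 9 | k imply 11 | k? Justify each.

Forward direction. This fails: take k = 11. Certainly 11 ∣ 11, but 14 ∤ 11.

Converse. This fails: take k = 126. Both 14 ∣ 126 and 9 ∣ 126, yet 126 is not a multiple of 11 (since 126 = 11·11 + 5), so 11 ∤ 126.

Neither direction holds.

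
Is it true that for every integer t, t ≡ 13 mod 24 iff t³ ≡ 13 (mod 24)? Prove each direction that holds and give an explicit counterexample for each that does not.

Equivalent; both directions hold.

Converse. Suppose t³ ≡ 13 (mod 24). The only residue r in {0, …, 23} with r³ ≡ 13 (mod 24) is r = 13, so t ≡ 13 (mod 24).

Forward direction. Suppose t ≡ 13 mod 24. Write t = 24j + 13. Then (24j + 13)³ = 13824j³ + 22464j² + 12168j + 2197 = 24(576j³ + 936j² + 507j + 91) + 13, so t³ ≡ 13 (mod 24).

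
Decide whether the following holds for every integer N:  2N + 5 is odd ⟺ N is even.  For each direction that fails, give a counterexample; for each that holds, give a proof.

Forward direction. This fails: take N = 5. Then 2N + 5 = 15, which is odd, yet N = 5 is odd, not even.

Converse. Suppose N is even. Since 2 is even, 2N is even for every N, so 2N + 5 has the same parity as 5, which is odd. Hence 2N + 5 is odd.

Not equivalent: only (⇐) holds.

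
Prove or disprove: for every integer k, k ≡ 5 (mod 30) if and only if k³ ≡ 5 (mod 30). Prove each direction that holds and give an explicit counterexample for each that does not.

Both implications hold.

(⇒) Suppose k ≡ 5 (mod 30). Write k = 30j + 5. Then (30j + 5)³ = 27000j³ + 13500j² + 2250j + 125 = 30(900j³ + 450j² + 75j + 4) + 5, so k³ ≡ 5 (mod 30).

(⇐) Conversely, suppose k³ ≡ 5 (mod 30). The only residue r in {0, …, 29} with r³ ≡ 5 (mod 30) is r = 5, so k ≡ 5 (mod 30).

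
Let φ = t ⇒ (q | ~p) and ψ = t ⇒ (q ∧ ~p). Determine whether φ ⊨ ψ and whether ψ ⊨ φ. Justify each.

Only the reverse direction holds.

(→) This fails. Under p = F, q = F, t = T, the left side is true but the right side is false.

(←) Assume the antecedent. If p is true, the antecedent forces (p = T, q = F, t = F) or (p = T, q = T, t = F), and t ⇒ (q | ~p) holds there. If p is false, t ⇒ (q | ~p) reduces to true regardless of the other variables. Either way t ⇒ (q | ~p) holds.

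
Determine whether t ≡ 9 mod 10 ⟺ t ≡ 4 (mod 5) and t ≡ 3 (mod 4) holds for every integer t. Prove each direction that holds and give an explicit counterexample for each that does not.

Converse. If t ≡ 4 (mod 5) and t ≡ 3 (mod 4), then by the Chinese remainder theorem t ≡ 19 (mod 20). Since 19 ≡ 9 (mod 10) and 10 ∣ 20, we get t ≡ 9 (mod 10).

Forward direction. This fails: t = 9 gives 9 ≡ 9 (mod 10) but 9 ≡ 1 (mod 4), so the conjunction on the right does not hold.

Only the reverse direction holds.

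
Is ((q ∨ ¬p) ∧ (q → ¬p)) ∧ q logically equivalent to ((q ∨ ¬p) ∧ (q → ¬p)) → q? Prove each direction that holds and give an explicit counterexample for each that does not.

(⇒) holds; (⇐) fails.

(→) Assume the antecedent. If q is true, ((q ∨ ¬p) ∧ (q → ¬p)) → q reduces to true regardless of the other variables. If q is false, the antecedent cannot hold. Either way ((q ∨ ¬p) ∧ (q → ¬p)) → q holds.

(←) This fails. Under q = F, p = T, the left side is false but the right side is true.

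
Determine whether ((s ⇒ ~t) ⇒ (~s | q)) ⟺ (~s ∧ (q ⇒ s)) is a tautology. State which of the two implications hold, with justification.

(→) This fails. Under s = F, q = T, t = F, the left side is true but the right side is false.

(←) Assume the antecedent. If s is true, the antecedent cannot hold. If s is false, (s ⇒ ~t) ⇒ (~s | q) reduces to true regardless of the other variables. Either way (s ⇒ ~t) ⇒ (~s | q) holds.

Not equivalent: only (⇐) holds.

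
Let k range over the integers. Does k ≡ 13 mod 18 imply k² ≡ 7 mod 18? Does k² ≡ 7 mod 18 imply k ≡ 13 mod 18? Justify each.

Only the forward direction holds.

(⟸) This fails: take k = 5. Then 5² = 25 ≡ 7 (mod 18), yet 5 ≡ 5 (mod 18), not 13.

(⟹) Suppose k ≡ 13 mod 18. Write k = 18j + 13. Then (18j + 13)² = 324j² + 468j + 169 = 18(18j² + 26j + 9) + 7, so k² ≡ 7 (mod 18).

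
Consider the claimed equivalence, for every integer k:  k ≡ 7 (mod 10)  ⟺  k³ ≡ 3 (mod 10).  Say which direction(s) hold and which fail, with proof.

(⟸) Suppose k³ ≡ 3 (mod 10). The only residue r in {0, …, 9} with r³ ≡ 3 (mod 10) is r = 7, so k ≡ 7 (mod 10).

(⟹) Suppose k ≡ 7 (mod 10). Write k = 10j + 7. Then (10j + 7)³ = 1000j³ + 2100j² + 1470j + 343 = 10(100j³ + 210j² + 147j + 34) + 3, so k³ ≡ 3 (mod 10).

The biconditional holds.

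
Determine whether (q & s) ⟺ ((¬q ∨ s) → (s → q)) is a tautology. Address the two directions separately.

(⇒) holds; (⇐) fails.

(→) Assume the antecedent. If q is true, (¬q ∨ s) → (s → q) reduces to true regardless of the other variables. If q is false, the antecedent cannot hold. Either way (¬q ∨ s) → (s → q) holds.

(←) This fails. Under q = F, s = F, the left side is false but the right side is true.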